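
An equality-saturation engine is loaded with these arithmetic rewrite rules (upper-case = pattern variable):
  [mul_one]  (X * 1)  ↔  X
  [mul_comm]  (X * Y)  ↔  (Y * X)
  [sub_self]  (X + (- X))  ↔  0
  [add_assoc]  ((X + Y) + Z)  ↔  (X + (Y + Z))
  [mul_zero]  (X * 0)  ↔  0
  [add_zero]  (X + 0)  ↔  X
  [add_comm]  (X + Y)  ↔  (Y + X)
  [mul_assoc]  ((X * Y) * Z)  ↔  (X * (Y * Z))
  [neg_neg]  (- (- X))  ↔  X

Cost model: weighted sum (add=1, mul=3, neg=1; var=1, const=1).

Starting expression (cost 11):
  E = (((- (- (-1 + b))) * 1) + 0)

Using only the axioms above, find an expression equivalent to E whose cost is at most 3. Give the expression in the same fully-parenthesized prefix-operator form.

(1) (((- (- (-1 + b))) * 1) + 0)  =[add_zero →]=  ((- (- (-1 + b))) * 1)
(2) (- (- (-1 + b)))  =[neg_neg →]=  (-1 + b)    ⊢ ((-1 + b) * 1)
(3) ((-1 + b) * 1)  =[mul_one →]=  (-1 + b)    ⊢ cost 3, within 3

(-1 + b)   [cost 3]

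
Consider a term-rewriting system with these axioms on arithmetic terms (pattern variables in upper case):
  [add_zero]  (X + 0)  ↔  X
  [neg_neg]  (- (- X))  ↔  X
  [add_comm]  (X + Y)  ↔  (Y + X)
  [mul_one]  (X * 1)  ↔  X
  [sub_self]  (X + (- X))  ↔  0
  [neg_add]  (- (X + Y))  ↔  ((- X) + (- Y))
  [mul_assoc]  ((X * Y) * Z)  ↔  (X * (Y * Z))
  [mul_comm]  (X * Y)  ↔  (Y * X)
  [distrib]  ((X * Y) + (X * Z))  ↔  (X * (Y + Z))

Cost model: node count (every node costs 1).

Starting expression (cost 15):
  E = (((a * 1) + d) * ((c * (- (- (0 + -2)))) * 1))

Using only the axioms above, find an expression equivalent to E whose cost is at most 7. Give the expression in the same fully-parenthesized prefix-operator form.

((a + d) * (c * -2))   [cost 7]

step 1: mul_one (→) rewrites ((c * (- (- (0 + -2)))) * 1) into (c * (- (- (0 + -2)))), now (((a * 1) + d) * (c * (- (- (0 + -2)))))
step 2: neg_neg (→) rewrites (- (- (0 + -2))) into (0 + -2), now (((a * 1) + d) * (c * (0 + -2)))
step 3: add_comm (→) rewrites (0 + -2) into (-2 + 0), now (((a * 1) + d) * (c * (-2 + 0)))
step 4: mul_one (→) rewrites (a * 1) into a, now ((a + d) * (c * (-2 + 0)))
step 5: add_zero (→) rewrites (-2 + 0) into -2, reaching cost 7 (bound 7)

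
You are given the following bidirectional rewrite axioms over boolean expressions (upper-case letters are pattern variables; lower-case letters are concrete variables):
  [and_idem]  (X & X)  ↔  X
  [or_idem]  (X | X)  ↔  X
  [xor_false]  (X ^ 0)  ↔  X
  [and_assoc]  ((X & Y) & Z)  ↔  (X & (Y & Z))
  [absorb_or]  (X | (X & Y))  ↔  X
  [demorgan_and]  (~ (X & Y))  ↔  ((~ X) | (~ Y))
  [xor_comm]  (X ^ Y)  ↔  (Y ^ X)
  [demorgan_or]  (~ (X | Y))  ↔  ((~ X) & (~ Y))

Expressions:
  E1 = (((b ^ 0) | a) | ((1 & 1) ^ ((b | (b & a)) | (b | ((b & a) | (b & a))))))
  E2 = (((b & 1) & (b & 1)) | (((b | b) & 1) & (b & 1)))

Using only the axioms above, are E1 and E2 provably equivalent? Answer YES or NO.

Every axiom is a valid identity, so a rewrite proof would force E1 and E2 to agree under every assignment.
At a=0, b=0: E1 = 1 but E2 = 0; they differ, so no derivation exists.

NO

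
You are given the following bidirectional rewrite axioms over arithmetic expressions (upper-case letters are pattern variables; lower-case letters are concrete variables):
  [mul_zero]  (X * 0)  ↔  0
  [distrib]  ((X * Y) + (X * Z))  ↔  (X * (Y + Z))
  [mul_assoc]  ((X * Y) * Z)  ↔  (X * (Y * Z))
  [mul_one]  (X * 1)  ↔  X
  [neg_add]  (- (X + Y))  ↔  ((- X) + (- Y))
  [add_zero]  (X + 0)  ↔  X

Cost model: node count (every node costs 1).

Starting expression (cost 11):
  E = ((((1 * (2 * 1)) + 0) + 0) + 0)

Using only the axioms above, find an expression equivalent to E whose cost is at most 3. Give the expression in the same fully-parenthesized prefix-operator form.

step 1: add_zero (→) rewrites ((((1 * (2 * 1)) + 0) + 0) + 0) into (((1 * (2 * 1)) + 0) + 0)
step 2: add_zero (→) rewrites (((1 * (2 * 1)) + 0) + 0) into ((1 * (2 * 1)) + 0)
step 3: add_zero (→) rewrites ((1 * (2 * 1)) + 0) into (1 * (2 * 1))
step 4: mul_one (→) rewrites (2 * 1) into 2, reaching cost 3 (bound 3)

(1 * 2)   [cost 3]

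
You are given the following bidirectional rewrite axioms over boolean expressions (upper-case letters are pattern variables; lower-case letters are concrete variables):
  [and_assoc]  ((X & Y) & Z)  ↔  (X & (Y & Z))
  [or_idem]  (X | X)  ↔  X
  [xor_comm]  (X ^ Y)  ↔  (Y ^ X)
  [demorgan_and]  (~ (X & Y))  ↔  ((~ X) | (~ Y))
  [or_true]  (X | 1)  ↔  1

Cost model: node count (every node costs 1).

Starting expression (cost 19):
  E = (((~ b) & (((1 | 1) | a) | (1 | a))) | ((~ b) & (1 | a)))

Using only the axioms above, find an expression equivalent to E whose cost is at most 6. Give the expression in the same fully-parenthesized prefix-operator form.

((~ b) & (1 | a))   [cost 6]

step 1: or_idem (→) rewrites (1 | 1) into 1, now (((~ b) & ((1 | a) | (1 | a))) | ((~ b) & (1 | a)))
step 2: or_idem (→) rewrites ((1 | a) | (1 | a)) into (1 | a), now (((~ b) & (1 | a)) | ((~ b) & (1 | a)))
step 3: or_idem (→) rewrites (((~ b) & (1 | a)) | ((~ b) & (1 | a))) into ((~ b) & (1 | a)), reaching cost 6 (bound 6)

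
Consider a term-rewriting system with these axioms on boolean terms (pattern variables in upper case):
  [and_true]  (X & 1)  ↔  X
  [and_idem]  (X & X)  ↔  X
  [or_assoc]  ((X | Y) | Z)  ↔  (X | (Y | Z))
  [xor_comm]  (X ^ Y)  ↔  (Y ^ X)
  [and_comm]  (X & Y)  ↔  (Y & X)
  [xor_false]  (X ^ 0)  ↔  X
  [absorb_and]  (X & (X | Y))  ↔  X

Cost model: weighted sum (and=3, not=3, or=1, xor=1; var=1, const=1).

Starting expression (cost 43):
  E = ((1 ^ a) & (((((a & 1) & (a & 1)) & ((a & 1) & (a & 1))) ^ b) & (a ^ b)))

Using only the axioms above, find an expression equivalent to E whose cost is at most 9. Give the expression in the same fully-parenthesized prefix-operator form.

1. [and_idem →] (((a & 1) & (a & 1)) & ((a & 1) & (a & 1)))  →  ((a & 1) & (a & 1));  E = ((1 ^ a) & ((((a & 1) & (a & 1)) ^ b) & (a ^ b)))
2. [and_idem →] ((a & 1) & (a & 1))  →  (a & 1);  E = ((1 ^ a) & (((a & 1) ^ b) & (a ^ b)))
3. [and_true →] (a & 1)  →  a;  E = ((1 ^ a) & ((a ^ b) & (a ^ b)))
4. [and_idem →] ((a ^ b) & (a ^ b))  →  (a ^ b);  cost 9 ≤ 9, done

((1 ^ a) & (a ^ b))   [cost 9]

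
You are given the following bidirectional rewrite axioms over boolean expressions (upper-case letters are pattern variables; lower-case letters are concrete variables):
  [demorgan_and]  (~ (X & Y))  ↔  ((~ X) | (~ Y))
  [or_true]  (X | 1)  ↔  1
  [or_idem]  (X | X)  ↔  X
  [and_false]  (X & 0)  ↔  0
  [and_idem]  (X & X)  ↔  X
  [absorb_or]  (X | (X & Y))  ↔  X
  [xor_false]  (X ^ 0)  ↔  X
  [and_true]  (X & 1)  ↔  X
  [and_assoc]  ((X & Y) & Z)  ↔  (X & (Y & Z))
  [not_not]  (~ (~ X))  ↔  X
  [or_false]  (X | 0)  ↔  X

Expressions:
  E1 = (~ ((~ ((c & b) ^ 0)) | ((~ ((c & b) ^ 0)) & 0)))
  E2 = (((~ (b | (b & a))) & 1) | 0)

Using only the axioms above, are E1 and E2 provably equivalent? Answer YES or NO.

The axioms are sound identities: if E1 ↔* E2 then E1 and E2 evaluate identically under any assignment.
Under a=0, b=0, c=0: E1 evaluates to 0, E2 to 1. Distinct ⇒ no rewrite sequence connects them.

NO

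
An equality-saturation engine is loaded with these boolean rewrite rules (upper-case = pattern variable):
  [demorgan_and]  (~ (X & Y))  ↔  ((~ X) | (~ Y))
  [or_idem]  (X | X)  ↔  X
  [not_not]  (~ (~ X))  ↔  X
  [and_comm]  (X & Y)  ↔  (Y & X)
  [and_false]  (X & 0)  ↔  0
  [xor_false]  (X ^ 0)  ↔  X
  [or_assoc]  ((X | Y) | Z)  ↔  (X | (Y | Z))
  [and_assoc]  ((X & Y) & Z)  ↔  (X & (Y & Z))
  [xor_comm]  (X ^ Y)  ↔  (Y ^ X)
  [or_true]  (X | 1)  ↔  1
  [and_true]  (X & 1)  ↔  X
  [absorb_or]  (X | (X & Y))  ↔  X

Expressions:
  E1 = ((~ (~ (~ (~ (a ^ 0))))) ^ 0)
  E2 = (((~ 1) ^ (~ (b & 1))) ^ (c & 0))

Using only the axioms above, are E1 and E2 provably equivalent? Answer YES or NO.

All listed rules preserve value, hence provable equivalence implies equal values everywhere; look for a separating assignment.
a=0, b=0, c=0 gives E1 ↦ 0, E2 ↦ 1; values differ ⇒ not provably equivalent.

NO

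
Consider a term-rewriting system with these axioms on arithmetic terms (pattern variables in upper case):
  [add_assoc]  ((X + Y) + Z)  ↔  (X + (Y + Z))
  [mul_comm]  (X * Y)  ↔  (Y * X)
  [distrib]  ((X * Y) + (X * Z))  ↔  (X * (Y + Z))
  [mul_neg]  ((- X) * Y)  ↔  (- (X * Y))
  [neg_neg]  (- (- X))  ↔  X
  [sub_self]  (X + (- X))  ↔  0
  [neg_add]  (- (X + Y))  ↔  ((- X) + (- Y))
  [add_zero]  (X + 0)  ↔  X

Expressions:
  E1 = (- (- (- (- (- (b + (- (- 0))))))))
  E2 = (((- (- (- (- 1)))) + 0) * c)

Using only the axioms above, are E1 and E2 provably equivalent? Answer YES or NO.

Every axiom is a valid identity, so a rewrite proof would force E1 and E2 to agree under every assignment.
At b=0, c=1: E1 = 0 but E2 = 1; they differ, so no derivation exists.

NO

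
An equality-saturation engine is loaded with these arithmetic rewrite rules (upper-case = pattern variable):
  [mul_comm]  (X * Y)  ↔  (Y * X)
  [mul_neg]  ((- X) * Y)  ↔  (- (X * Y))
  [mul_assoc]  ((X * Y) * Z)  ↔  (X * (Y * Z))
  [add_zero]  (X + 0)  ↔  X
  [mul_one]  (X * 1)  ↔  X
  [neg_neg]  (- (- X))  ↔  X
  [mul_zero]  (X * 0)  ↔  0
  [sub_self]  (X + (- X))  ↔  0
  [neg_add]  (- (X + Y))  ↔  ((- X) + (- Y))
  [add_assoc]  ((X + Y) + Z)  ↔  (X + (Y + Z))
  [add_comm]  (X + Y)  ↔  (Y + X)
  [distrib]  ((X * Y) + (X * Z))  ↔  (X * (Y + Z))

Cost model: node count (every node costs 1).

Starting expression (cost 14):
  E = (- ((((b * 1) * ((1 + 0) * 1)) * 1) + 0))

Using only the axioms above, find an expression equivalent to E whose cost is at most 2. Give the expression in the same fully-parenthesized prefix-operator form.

1. [mul_one →] ((1 + 0) * 1)  →  (1 + 0);  E = (- ((((b * 1) * (1 + 0)) * 1) + 0))
2. [add_zero →] (1 + 0)  →  1;  E = (- ((((b * 1) * 1) * 1) + 0))
3. [mul_one →] ((b * 1) * 1)  →  (b * 1);  E = (- (((b * 1) * 1) + 0))
4. [mul_one →] ((b * 1) * 1)  →  (b * 1);  E = (- ((b * 1) + 0))
5. [mul_one →] (b * 1)  →  b;  E = (- (b + 0))
6. [add_zero →] (b + 0)  →  b;  cost 2 ≤ 2, done

(- b)   [cost 2]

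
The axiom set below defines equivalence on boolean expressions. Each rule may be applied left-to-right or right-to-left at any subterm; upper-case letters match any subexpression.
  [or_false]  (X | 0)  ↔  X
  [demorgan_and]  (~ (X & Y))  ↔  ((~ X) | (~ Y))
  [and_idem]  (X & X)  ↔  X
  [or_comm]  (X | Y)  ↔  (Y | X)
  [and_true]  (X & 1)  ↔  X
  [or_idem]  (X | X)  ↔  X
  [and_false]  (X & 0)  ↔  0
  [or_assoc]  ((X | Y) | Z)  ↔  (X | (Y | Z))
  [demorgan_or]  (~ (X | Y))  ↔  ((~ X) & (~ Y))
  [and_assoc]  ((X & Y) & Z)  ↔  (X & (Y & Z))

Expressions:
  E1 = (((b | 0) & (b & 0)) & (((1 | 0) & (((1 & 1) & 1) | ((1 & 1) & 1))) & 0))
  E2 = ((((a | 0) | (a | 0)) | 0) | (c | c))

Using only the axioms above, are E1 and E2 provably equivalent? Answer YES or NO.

All listed rules preserve value, hence provable equivalence implies equal values everywhere; look for a separating assignment.
a=0, b=0, c=1 gives E1 ↦ 0, E2 ↦ 1; values differ ⇒ not provably equivalent.

NO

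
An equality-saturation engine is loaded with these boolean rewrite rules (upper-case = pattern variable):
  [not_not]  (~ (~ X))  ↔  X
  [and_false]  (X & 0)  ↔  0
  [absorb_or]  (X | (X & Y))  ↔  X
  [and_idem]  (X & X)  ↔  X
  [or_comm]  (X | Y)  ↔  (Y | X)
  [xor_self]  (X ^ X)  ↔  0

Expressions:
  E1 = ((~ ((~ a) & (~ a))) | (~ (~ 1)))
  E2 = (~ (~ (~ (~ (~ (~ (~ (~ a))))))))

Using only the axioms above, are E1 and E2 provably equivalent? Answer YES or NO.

All listed rules preserve value, hence provable equivalence implies equal values everywhere; look for a separating assignment.
a=0 gives E1 ↦ 1, E2 ↦ 0; values differ ⇒ not provably equivalent.

NO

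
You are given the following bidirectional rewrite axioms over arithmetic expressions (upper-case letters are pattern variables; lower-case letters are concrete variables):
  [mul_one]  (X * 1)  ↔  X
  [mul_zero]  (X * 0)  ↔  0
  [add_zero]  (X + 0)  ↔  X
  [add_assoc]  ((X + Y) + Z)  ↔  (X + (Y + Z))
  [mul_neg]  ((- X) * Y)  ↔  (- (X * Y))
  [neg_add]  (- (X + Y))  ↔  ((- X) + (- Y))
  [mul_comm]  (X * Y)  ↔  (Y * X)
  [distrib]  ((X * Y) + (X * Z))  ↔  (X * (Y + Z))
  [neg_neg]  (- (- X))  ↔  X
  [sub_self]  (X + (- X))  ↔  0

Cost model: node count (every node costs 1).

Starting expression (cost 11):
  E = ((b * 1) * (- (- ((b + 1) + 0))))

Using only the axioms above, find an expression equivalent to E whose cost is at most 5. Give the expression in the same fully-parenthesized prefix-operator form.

1. [add_zero →] ((b + 1) + 0)  →  (b + 1);  E = ((b * 1) * (- (- (b + 1))))
2. [neg_neg →] (- (- (b + 1)))  →  (b + 1);  E = ((b * 1) * (b + 1))
3. [mul_one →] (b * 1)  →  b;  cost 5 ≤ 5, done

(b * (b + 1))   [cost 5]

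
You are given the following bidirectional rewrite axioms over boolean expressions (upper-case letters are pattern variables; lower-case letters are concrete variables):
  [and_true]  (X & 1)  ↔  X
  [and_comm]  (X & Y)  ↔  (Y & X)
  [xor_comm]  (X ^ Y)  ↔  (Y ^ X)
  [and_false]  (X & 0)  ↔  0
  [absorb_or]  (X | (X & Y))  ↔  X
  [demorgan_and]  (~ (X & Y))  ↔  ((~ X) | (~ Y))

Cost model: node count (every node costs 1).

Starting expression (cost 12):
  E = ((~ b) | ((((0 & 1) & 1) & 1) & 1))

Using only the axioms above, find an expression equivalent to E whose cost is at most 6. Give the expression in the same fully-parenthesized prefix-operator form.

(1) (((0 & 1) & 1) & 1)  =[and_true →]=  ((0 & 1) & 1)    ⊢ ((~ b) | (((0 & 1) & 1) & 1))
(2) ((0 & 1) & 1)  =[and_true →]=  (0 & 1)    ⊢ ((~ b) | ((0 & 1) & 1))
(3) ((0 & 1) & 1)  =[and_true →]=  (0 & 1)    ⊢ cost 6, within 6

((~ b) | (0 & 1))   [cost 6]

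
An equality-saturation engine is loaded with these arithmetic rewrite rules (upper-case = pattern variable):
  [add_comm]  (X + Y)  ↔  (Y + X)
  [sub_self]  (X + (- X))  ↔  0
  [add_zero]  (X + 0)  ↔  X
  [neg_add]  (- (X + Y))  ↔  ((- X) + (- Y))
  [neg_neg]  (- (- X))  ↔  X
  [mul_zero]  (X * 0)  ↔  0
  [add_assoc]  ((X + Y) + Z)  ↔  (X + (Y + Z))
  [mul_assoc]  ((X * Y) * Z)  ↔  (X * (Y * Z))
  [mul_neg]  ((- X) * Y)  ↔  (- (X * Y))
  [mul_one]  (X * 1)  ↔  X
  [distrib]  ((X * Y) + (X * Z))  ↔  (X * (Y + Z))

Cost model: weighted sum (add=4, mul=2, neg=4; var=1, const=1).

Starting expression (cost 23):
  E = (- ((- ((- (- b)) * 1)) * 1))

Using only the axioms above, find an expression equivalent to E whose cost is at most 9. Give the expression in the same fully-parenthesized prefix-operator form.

(- (- b))   [cost 9]

1. [mul_one →] ((- (- b)) * 1)  →  (- (- b));  E = (- ((- (- (- b))) * 1))
2. [mul_one →] ((- (- (- b))) * 1)  →  (- (- (- b)));  E = (- (- (- (- b))))
3. [neg_neg →] (- (- b))  →  b;  cost 9 ≤ 9, done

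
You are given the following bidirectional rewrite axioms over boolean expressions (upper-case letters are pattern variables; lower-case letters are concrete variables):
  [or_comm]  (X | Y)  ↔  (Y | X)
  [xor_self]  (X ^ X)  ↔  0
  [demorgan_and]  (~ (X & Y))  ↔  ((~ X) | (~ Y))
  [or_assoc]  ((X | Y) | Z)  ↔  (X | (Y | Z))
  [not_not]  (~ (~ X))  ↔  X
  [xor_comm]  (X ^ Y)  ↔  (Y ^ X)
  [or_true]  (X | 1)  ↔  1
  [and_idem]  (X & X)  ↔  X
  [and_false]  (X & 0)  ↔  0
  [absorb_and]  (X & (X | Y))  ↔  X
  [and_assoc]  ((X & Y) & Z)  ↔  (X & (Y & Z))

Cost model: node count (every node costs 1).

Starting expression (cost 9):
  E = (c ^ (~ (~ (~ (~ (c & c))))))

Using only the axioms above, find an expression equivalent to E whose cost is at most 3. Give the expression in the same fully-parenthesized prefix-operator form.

1. [and_idem →] (c & c)  →  c;  E = (c ^ (~ (~ (~ (~ c)))))
2. [not_not →] (~ (~ (~ c)))  →  (~ c);  E = (c ^ (~ (~ c)))
3. [not_not →] (~ (~ c))  →  c;  cost 3 ≤ 3, done

(c ^ c)   [cost 3]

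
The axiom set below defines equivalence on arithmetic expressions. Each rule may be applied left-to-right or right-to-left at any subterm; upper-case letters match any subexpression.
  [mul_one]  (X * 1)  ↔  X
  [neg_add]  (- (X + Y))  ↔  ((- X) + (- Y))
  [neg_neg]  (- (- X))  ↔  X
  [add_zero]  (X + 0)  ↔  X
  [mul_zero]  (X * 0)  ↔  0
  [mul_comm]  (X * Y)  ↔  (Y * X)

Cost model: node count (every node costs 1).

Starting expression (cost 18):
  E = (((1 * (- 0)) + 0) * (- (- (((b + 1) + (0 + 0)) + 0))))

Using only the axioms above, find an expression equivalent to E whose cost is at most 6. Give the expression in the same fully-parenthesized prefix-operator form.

((- 0) * (b + 1))   [cost 6]

step 1: add_zero (→) rewrites (((b + 1) + (0 + 0)) + 0) into ((b + 1) + (0 + 0)), now (((1 * (- 0)) + 0) * (- (- ((b + 1) + (0 + 0)))))
step 2: add_zero (→) rewrites (0 + 0) into 0, now (((1 * (- 0)) + 0) * (- (- ((b + 1) + 0))))
step 3: neg_neg (→) rewrites (- (- ((b + 1) + 0))) into ((b + 1) + 0), now (((1 * (- 0)) + 0) * ((b + 1) + 0))
step 4: mul_comm (→) rewrites (1 * (- 0)) into ((- 0) * 1), now ((((- 0) * 1) + 0) * ((b + 1) + 0))
step 5: add_zero (→) rewrites (((- 0) * 1) + 0) into ((- 0) * 1), now (((- 0) * 1) * ((b + 1) + 0))
step 6: add_zero (→) rewrites ((b + 1) + 0) into (b + 1), now (((- 0) * 1) * (b + 1))
step 7: mul_one (→) rewrites ((- 0) * 1) into (- 0), reaching cost 6 (bound 6)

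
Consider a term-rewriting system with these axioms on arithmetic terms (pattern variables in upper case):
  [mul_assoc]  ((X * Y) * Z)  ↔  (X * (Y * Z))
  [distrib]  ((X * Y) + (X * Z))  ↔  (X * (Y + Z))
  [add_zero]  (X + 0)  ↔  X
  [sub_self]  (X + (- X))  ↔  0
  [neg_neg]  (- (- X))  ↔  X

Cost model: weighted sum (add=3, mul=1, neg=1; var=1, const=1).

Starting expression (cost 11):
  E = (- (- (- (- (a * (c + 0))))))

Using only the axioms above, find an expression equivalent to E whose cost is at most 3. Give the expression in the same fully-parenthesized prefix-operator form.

1. [add_zero →] (c + 0)  →  c;  E = (- (- (- (- (a * c)))))
2. [neg_neg →] (- (- (- (a * c))))  →  (- (a * c));  E = (- (- (a * c)))
3. [neg_neg →] (- (- (a * c)))  →  (a * c);  cost 3 ≤ 3, done

(a * c)   [cost 3]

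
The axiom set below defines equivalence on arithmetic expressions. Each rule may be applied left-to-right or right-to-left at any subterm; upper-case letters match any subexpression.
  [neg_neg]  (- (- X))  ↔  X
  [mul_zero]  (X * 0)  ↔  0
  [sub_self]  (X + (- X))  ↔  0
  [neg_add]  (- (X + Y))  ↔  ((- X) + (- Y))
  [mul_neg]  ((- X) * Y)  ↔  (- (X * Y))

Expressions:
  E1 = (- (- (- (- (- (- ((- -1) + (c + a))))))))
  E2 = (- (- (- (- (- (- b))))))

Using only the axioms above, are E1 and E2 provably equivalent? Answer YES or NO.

Every axiom is a valid identity, so a rewrite proof would force E1 and E2 to agree under every assignment.
At a=0, b=0, c=0: E1 = 1 but E2 = 0; they differ, so no derivation exists.

NO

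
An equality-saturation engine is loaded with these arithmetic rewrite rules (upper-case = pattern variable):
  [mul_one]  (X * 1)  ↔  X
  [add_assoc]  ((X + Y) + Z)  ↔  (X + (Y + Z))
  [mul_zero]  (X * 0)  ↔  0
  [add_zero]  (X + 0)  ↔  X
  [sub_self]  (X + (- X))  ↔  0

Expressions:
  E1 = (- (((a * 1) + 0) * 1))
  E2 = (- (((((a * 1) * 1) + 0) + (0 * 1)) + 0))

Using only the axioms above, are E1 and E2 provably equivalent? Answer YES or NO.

YES

step 1: mul_one (→) rewrites (((a * 1) + 0) * 1) into ((a * 1) + 0), now (- ((a * 1) + 0))
step 2: add_zero (→) rewrites ((a * 1) + 0) into (a * 1), now (- (a * 1))
step 3: mul_one (→) rewrites (a * 1) into a, now (- a)
step 4: add_zero (←) rewrites a into (a + 0), now (- (a + 0))
step 5: add_zero (←) rewrites (a + 0) into ((a + 0) + 0), now (- ((a + 0) + 0))
step 6: mul_one (←) rewrites a into (a * 1), now (- (((a * 1) + 0) + 0))
step 7: mul_one (←) rewrites 0 into (0 * 1), now (- (((a * 1) + 0) + (0 * 1)))
step 8: add_zero (←) rewrites (((a * 1) + 0) + (0 * 1)) into ((((a * 1) + 0) + (0 * 1)) + 0), now (- ((((a * 1) + 0) + (0 * 1)) + 0))
step 9: mul_one (←) rewrites a into (a * 1), which is E2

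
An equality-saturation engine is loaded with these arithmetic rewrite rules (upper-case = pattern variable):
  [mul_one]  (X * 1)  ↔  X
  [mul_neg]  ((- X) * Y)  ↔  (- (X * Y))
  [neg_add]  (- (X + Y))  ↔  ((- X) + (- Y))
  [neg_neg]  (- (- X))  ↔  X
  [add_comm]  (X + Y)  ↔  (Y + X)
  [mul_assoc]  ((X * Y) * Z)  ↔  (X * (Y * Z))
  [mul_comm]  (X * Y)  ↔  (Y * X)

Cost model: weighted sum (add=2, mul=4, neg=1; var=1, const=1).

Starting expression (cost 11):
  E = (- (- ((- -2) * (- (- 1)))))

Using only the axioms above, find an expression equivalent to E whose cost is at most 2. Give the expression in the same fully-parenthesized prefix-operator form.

1. [neg_neg →] (- (- 1))  →  1;  E = (- (- ((- -2) * 1)))
2. [mul_one →] ((- -2) * 1)  →  (- -2);  E = (- (- (- -2)))
3. [neg_neg →] (- (- -2))  →  -2;  cost 2 ≤ 2, done

(- -2)   [cost 2]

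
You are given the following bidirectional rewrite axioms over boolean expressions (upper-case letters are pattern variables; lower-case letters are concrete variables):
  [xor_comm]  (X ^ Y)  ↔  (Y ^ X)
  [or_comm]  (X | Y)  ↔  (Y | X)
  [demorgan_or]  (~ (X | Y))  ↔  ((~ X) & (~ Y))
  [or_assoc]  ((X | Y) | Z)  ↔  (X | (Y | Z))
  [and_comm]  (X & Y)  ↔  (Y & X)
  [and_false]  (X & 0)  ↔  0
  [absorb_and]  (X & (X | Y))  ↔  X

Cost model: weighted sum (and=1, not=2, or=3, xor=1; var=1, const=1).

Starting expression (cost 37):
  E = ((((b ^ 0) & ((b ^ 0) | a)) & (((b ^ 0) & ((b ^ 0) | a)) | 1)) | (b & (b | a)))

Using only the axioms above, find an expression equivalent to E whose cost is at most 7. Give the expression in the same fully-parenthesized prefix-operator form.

((b ^ 0) | b)   [cost 7]

(1) (((b ^ 0) & ((b ^ 0) | a)) & (((b ^ 0) & ((b ^ 0) | a)) | 1))  =[absorb_and →]=  ((b ^ 0) & ((b ^ 0) | a))    ⊢ (((b ^ 0) & ((b ^ 0) | a)) | (b & (b | a)))
(2) ((b ^ 0) & ((b ^ 0) | a))  =[absorb_and →]=  (b ^ 0)    ⊢ ((b ^ 0) | (b & (b | a)))
(3) (b & (b | a))  =[absorb_and →]=  b    ⊢ cost 7, within 7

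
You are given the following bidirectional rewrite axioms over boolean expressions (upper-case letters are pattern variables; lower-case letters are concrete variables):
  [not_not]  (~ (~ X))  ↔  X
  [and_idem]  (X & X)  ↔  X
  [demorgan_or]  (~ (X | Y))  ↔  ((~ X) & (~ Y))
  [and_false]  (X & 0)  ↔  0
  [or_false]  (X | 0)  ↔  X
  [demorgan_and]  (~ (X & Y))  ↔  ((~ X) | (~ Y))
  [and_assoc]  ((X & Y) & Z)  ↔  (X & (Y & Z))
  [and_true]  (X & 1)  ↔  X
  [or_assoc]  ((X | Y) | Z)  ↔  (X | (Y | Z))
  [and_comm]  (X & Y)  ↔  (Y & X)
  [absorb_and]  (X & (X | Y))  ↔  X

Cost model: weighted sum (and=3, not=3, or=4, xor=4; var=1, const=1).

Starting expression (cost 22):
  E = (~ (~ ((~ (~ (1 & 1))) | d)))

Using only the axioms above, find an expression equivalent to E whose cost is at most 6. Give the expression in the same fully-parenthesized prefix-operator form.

(1) (1 & 1)  =[and_true →]=  1    ⊢ (~ (~ ((~ (~ 1)) | d)))
(2) (~ (~ 1))  =[not_not →]=  1    ⊢ (~ (~ (1 | d)))
(3) (~ (~ (1 | d)))  =[not_not →]=  (1 | d)    ⊢ cost 6, within 6

(1 | d)   [cost 6]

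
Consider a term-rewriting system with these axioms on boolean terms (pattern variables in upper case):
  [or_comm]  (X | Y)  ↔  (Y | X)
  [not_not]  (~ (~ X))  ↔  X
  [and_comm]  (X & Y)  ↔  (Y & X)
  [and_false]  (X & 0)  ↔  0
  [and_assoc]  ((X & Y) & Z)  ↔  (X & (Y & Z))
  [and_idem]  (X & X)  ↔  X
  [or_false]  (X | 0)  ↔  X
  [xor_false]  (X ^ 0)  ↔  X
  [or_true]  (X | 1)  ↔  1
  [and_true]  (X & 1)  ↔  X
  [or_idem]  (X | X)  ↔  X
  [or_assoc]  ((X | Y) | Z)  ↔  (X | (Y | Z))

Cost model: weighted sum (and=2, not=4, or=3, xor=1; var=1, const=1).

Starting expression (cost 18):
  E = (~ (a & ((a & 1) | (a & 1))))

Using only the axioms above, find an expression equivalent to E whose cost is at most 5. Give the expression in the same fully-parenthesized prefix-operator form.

(~ a)   [cost 5]

1. [or_idem →] ((a & 1) | (a & 1))  →  (a & 1);  E = (~ (a & (a & 1)))
2. [and_true →] (a & 1)  →  a;  E = (~ (a & a))
3. [and_idem →] (a & a)  →  a;  cost 5 ≤ 5, done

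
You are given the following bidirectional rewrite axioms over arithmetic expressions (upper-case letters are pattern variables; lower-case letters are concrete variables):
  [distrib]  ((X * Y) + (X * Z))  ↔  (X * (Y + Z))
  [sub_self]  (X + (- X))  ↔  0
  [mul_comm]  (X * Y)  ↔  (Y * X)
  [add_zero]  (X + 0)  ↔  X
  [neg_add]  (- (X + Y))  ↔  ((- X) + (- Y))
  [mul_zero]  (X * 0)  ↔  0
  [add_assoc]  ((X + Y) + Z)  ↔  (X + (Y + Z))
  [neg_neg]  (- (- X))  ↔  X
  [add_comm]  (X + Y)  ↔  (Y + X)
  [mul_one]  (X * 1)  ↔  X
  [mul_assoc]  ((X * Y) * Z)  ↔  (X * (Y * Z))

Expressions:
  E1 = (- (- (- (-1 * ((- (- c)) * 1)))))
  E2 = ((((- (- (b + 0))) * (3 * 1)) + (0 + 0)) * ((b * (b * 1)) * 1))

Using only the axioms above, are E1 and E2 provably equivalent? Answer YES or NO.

NO

The axioms are sound identities: if E1 ↔* E2 then E1 and E2 evaluate identically under any assignment.
Under b=0, c=1: E1 evaluates to 1, E2 to 0. Distinct ⇒ no rewrite sequence connects them.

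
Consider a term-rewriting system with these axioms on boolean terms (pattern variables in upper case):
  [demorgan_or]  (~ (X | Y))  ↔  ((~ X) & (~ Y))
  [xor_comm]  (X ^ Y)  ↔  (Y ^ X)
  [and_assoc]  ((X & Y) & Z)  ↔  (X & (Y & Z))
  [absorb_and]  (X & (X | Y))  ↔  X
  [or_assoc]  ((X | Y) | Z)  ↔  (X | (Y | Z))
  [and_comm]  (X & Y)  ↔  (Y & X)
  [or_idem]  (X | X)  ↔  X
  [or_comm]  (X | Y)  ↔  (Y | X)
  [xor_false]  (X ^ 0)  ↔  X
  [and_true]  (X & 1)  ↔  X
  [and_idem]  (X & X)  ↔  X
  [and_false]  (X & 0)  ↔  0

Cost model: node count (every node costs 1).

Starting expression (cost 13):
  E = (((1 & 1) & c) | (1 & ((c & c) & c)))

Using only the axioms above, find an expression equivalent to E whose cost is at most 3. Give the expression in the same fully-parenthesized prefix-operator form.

(1) (c & c)  =[and_idem →]=  c    ⊢ (((1 & 1) & c) | (1 & (c & c)))
(2) (1 & 1)  =[and_idem →]=  1    ⊢ ((1 & c) | (1 & (c & c)))
(3) (c & c)  =[and_idem →]=  c    ⊢ ((1 & c) | (1 & c))
(4) ((1 & c) | (1 & c))  =[or_idem →]=  (1 & c)    ⊢ cost 3, within 3

(1 & c)   [cost 3]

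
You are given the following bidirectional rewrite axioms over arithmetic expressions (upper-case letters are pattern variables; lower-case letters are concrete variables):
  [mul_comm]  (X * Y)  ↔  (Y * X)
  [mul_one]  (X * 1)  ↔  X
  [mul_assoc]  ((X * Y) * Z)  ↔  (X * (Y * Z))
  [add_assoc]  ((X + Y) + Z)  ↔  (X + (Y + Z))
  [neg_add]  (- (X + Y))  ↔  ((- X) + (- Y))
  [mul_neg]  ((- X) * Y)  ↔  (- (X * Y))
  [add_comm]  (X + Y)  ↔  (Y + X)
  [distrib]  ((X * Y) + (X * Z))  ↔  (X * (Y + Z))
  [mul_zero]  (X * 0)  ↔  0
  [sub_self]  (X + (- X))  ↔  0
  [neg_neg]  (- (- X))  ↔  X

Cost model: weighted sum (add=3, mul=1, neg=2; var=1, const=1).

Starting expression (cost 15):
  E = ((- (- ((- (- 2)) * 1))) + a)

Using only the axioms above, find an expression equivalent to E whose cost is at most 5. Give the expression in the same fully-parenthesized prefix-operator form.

1. [neg_neg →] (- (- 2))  →  2;  E = ((- (- (2 * 1))) + a)
2. [mul_one →] (2 * 1)  →  2;  E = ((- (- 2)) + a)
3. [neg_neg →] (- (- 2))  →  2;  cost 5 ≤ 5, done

(2 + a)   [cost 5]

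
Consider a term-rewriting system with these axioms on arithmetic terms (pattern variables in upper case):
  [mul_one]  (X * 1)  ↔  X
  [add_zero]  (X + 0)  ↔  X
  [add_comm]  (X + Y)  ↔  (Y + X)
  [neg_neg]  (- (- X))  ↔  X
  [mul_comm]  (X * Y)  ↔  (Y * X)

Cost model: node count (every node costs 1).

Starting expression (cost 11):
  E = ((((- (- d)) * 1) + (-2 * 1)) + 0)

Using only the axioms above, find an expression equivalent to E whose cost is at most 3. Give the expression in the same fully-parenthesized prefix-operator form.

(d + -2)   [cost 3]

step 1: mul_one (→) rewrites ((- (- d)) * 1) into (- (- d)), now (((- (- d)) + (-2 * 1)) + 0)
step 2: mul_one (→) rewrites (-2 * 1) into -2, now (((- (- d)) + -2) + 0)
step 3: add_zero (→) rewrites (((- (- d)) + -2) + 0) into ((- (- d)) + -2)
step 4: neg_neg (→) rewrites (- (- d)) into d, reaching cost 3 (bound 3)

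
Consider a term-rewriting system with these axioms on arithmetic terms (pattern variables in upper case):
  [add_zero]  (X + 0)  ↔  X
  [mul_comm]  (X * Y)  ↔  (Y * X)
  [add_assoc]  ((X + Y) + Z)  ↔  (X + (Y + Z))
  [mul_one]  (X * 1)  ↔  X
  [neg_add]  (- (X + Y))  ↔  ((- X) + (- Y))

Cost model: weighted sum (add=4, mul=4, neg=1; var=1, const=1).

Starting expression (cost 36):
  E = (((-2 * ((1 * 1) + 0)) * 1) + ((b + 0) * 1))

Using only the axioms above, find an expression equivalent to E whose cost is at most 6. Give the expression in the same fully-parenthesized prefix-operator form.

1. [add_zero →] ((1 * 1) + 0)  →  (1 * 1);  E = (((-2 * (1 * 1)) * 1) + ((b + 0) * 1))
2. [mul_one →] ((b + 0) * 1)  →  (b + 0);  E = (((-2 * (1 * 1)) * 1) + (b + 0))
3. [mul_one →] (1 * 1)  →  1;  E = (((-2 * 1) * 1) + (b + 0))
4. [add_zero →] (b + 0)  →  b;  E = (((-2 * 1) * 1) + b)
5. [mul_one →] (-2 * 1)  →  -2;  E = ((-2 * 1) + b)
6. [mul_one →] (-2 * 1)  →  -2;  cost 6 ≤ 6, done

(-2 + b)   [cost 6]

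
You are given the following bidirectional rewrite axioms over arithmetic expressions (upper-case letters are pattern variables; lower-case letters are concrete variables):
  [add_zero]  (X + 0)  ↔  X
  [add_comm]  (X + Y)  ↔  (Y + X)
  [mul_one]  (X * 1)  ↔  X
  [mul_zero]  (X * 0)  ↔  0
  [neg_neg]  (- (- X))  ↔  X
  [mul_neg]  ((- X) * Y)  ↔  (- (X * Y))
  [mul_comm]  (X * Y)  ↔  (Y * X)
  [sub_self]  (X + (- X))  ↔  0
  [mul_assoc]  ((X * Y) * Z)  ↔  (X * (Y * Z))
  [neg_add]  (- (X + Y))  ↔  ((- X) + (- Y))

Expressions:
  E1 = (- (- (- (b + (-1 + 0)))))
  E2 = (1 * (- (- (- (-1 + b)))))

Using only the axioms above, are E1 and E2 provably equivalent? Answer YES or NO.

YES

step 1: neg_neg (→) rewrites (- (- (b + (-1 + 0)))) into (b + (-1 + 0)), now (- (b + (-1 + 0)))
step 2: add_comm (→) rewrites (b + (-1 + 0)) into ((-1 + 0) + b), now (- ((-1 + 0) + b))
step 3: add_zero (→) rewrites (-1 + 0) into -1, now (- (-1 + b))
step 4: mul_one (←) rewrites (- (-1 + b)) into ((- (-1 + b)) * 1)
step 5: mul_comm (→) rewrites ((- (-1 + b)) * 1) into (1 * (- (-1 + b)))
step 6: neg_neg (←) rewrites (- (-1 + b)) into (- (- (- (-1 + b)))), which is E2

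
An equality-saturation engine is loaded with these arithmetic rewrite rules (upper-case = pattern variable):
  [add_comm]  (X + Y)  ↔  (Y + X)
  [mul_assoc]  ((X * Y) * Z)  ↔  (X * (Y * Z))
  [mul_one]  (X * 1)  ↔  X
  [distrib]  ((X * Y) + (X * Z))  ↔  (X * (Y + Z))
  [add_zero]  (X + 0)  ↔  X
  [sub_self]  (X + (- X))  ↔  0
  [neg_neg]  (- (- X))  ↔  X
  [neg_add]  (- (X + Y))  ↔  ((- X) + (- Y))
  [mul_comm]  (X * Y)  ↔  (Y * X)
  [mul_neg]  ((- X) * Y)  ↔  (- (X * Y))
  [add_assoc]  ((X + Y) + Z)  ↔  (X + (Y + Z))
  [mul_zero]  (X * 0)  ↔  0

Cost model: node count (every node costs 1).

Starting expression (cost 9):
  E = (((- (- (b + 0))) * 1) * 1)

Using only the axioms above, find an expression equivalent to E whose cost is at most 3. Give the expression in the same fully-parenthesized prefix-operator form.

(1) (((- (- (b + 0))) * 1) * 1)  =[mul_one →]=  ((- (- (b + 0))) * 1)
(2) (b + 0)  =[add_zero →]=  b    ⊢ ((- (- b)) * 1)
(3) ((- (- b)) * 1)  =[mul_one →]=  (- (- b))    ⊢ cost 3, within 3

(- (- b))   [cost 3]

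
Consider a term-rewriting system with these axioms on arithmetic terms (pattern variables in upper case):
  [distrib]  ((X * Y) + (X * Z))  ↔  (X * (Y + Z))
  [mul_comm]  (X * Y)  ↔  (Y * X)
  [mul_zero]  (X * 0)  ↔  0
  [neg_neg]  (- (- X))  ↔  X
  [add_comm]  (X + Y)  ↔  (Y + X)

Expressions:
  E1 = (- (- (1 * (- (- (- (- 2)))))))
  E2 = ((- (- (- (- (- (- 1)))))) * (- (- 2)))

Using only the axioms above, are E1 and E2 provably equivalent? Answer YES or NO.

step 1: neg_neg (→) rewrites (- (- (1 * (- (- (- (- 2))))))) into (1 * (- (- (- (- 2)))))
step 2: neg_neg (→) rewrites (- (- (- (- 2)))) into (- (- 2)), now (1 * (- (- 2)))
step 3: neg_neg (→) rewrites (- (- 2)) into 2, now (1 * 2)
step 4: neg_neg (←) rewrites 1 into (- (- 1)), now ((- (- 1)) * 2)
step 5: neg_neg (←) rewrites 2 into (- (- 2)), now ((- (- 1)) * (- (- 2)))
step 6: neg_neg (←) rewrites 1 into (- (- 1)), now ((- (- (- (- 1)))) * (- (- 2)))
step 7: neg_neg (←) rewrites 1 into (- (- 1)), which is E2

YES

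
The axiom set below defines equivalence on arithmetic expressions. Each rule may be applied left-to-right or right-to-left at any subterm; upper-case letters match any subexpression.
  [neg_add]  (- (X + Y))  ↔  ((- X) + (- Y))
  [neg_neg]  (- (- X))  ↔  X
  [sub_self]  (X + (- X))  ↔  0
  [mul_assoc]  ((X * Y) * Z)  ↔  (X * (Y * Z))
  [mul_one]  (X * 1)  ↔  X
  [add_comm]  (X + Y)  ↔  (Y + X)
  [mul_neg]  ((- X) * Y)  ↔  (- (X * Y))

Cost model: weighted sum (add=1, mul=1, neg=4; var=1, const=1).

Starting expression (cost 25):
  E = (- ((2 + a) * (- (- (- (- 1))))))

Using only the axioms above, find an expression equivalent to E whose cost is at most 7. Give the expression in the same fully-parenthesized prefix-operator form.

(- (2 + a))   [cost 7]

(1) (- (- (- (- 1))))  =[neg_neg →]=  (- (- 1))    ⊢ (- ((2 + a) * (- (- 1))))
(2) (- (- 1))  =[neg_neg →]=  1    ⊢ (- ((2 + a) * 1))
(3) ((2 + a) * 1)  =[mul_one →]=  (2 + a)    ⊢ cost 7, within 7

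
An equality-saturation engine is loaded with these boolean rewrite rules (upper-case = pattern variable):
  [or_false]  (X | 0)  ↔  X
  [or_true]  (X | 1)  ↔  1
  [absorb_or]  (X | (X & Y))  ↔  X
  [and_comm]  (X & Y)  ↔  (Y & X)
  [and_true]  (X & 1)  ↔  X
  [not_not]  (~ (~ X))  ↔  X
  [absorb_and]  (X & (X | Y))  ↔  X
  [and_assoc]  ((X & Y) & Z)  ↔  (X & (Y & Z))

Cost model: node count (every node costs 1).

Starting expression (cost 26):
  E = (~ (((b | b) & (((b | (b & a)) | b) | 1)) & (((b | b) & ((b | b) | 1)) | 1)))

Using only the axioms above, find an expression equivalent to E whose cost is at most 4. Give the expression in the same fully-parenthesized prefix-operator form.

(~ (b | b))   [cost 4]

step 1: absorb_or (→) rewrites (b | (b & a)) into b, now (~ (((b | b) & ((b | b) | 1)) & (((b | b) & ((b | b) | 1)) | 1)))
step 2: absorb_and (→) rewrites (((b | b) & ((b | b) | 1)) & (((b | b) & ((b | b) | 1)) | 1)) into ((b | b) & ((b | b) | 1)), now (~ ((b | b) & ((b | b) | 1)))
step 3: absorb_and (→) rewrites ((b | b) & ((b | b) | 1)) into (b | b), reaching cost 4 (bound 4)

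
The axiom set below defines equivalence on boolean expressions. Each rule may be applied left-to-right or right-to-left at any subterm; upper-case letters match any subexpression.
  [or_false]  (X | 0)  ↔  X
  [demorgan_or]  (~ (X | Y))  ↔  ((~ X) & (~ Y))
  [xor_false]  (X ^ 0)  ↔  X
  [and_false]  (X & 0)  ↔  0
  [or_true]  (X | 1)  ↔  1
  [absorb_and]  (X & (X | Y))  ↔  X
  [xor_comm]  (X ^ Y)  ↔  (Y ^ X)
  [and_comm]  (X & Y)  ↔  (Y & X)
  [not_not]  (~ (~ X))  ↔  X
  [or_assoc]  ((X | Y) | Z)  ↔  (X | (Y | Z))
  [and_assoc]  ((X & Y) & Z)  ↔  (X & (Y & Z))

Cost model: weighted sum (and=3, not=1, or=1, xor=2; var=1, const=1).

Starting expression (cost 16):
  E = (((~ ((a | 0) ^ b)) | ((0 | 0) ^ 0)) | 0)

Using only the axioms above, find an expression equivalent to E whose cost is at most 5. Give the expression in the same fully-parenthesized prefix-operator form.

(~ (a ^ b))   [cost 5]

1. [or_false →] (a | 0)  →  a;  E = (((~ (a ^ b)) | ((0 | 0) ^ 0)) | 0)
2. [xor_false →] ((0 | 0) ^ 0)  →  (0 | 0);  E = (((~ (a ^ b)) | (0 | 0)) | 0)
3. [or_false →] (0 | 0)  →  0;  E = (((~ (a ^ b)) | 0) | 0)
4. [or_false →] ((~ (a ^ b)) | 0)  →  (~ (a ^ b));  E = ((~ (a ^ b)) | 0)
5. [or_false →] ((~ (a ^ b)) | 0)  →  (~ (a ^ b));  cost 5 ≤ 5, done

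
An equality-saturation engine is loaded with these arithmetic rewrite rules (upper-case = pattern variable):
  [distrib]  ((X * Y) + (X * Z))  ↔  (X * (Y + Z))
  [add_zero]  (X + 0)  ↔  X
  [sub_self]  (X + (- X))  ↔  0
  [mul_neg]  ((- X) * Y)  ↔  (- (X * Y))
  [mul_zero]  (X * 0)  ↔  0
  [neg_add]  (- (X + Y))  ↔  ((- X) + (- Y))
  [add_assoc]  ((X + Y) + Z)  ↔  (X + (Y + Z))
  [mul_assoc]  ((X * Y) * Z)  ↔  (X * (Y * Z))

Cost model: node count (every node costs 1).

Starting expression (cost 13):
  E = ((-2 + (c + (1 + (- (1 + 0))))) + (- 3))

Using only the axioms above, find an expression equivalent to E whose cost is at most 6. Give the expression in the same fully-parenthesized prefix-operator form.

((-2 + c) + (- 3))   [cost 6]

(1) (1 + 0)  =[add_zero →]=  1    ⊢ ((-2 + (c + (1 + (- 1)))) + (- 3))
(2) (1 + (- 1))  =[sub_self →]=  0    ⊢ ((-2 + (c + 0)) + (- 3))
(3) (c + 0)  =[add_zero →]=  c    ⊢ cost 6, within 6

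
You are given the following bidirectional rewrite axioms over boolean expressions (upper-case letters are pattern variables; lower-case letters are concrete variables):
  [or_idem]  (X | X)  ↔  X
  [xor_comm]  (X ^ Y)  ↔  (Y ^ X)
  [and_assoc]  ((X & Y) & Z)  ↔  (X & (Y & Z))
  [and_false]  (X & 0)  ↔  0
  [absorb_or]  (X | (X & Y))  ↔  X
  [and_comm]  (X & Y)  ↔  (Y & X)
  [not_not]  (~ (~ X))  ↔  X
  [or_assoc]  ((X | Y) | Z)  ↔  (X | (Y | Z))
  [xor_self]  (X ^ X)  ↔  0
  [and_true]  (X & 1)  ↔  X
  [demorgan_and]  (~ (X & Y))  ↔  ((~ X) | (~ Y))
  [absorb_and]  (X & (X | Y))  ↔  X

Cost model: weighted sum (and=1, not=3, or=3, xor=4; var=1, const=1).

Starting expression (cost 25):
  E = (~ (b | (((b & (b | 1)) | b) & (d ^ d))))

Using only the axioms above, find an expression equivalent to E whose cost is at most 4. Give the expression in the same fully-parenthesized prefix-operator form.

1. [absorb_and →] (b & (b | 1))  →  b;  E = (~ (b | ((b | b) & (d ^ d))))
2. [or_idem →] (b | b)  →  b;  E = (~ (b | (b & (d ^ d))))
3. [xor_self →] (d ^ d)  →  0;  E = (~ (b | (b & 0)))
4. [absorb_or →] (b | (b & 0))  →  b;  cost 4 ≤ 4, done

(~ b)   [cost 4]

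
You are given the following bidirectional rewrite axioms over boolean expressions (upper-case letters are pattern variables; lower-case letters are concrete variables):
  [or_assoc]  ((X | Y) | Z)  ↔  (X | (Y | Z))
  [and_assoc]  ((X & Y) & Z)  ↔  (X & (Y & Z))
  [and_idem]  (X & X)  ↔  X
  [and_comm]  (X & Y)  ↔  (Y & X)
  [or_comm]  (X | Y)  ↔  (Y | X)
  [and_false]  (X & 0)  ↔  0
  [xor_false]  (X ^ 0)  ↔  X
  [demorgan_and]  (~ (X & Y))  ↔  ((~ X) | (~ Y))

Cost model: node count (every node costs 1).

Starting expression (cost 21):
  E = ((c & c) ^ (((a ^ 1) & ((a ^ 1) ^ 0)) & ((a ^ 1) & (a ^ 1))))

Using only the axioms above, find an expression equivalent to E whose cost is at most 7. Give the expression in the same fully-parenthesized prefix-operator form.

(1) ((a ^ 1) ^ 0)  =[xor_false →]=  (a ^ 1)    ⊢ ((c & c) ^ (((a ^ 1) & (a ^ 1)) & ((a ^ 1) & (a ^ 1))))
(2) (((a ^ 1) & (a ^ 1)) & ((a ^ 1) & (a ^ 1)))  =[and_idem →]=  ((a ^ 1) & (a ^ 1))    ⊢ ((c & c) ^ ((a ^ 1) & (a ^ 1)))
(3) ((a ^ 1) & (a ^ 1))  =[and_idem →]=  (a ^ 1)    ⊢ cost 7, within 7

((c & c) ^ (a ^ 1))   [cost 7]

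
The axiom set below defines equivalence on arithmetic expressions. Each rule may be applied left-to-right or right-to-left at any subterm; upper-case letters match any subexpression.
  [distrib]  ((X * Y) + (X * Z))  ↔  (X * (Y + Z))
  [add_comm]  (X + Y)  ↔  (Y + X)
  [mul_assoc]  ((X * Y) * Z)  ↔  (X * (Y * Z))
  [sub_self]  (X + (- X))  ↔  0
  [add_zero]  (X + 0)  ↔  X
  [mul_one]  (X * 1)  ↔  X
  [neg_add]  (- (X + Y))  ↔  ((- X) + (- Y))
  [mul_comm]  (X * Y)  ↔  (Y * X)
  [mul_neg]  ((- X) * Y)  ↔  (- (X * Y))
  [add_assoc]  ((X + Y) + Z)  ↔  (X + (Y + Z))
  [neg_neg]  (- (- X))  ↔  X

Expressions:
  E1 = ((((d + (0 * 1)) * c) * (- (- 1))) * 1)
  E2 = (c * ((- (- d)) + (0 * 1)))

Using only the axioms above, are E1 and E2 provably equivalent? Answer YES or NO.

YES

(1) (0 * 1)  =[mul_one →]=  0    ⊢ ((((d + 0) * c) * (- (- 1))) * 1)
(2) (d + 0)  =[add_zero →]=  d    ⊢ (((d * c) * (- (- 1))) * 1)
(3) (- (- 1))  =[neg_neg →]=  1    ⊢ (((d * c) * 1) * 1)
(4) (((d * c) * 1) * 1)  =[mul_one →]=  ((d * c) * 1)
(5) ((d * c) * 1)  =[mul_one →]=  (d * c)
(6) (d * c)  =[mul_comm →]=  (c * d)
(7) d  =[neg_neg ←]=  (- (- d))    ⊢ (c * (- (- d)))
(8) (- (- d))  =[add_zero ←]=  ((- (- d)) + 0)    ⊢ (c * ((- (- d)) + 0))
(9) 0  =[mul_one ←]=  (0 * 1)    ⊢ E2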